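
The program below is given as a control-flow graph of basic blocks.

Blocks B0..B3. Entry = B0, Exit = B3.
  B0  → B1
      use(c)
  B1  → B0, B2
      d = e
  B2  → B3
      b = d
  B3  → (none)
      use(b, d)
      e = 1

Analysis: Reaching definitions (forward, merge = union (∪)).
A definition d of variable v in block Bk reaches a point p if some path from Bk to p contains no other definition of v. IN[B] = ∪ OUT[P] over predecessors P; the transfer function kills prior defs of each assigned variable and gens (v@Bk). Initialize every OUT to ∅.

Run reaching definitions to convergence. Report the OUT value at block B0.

Answer: {d@B1}

Working:
Converged values:
  B0:   IN={d@B1}   OUT={d@B1}
  B1:   IN={d@B1}   OUT={d@B1}
  B2:   IN={d@B1}   OUT={b@B2, d@B1}
  B3:   IN={b@B2, d@B1}   OUT={b@B2, d@B1, e@B3}

Merge at B0 (entry node, so the boundary value {} is joined with the incoming edge(s)): IN[B0] = {} ⊔ OUT[B1] = {d@B1}
Applying B0's transfer function to that IN value gives OUT[B0] (row B0 above).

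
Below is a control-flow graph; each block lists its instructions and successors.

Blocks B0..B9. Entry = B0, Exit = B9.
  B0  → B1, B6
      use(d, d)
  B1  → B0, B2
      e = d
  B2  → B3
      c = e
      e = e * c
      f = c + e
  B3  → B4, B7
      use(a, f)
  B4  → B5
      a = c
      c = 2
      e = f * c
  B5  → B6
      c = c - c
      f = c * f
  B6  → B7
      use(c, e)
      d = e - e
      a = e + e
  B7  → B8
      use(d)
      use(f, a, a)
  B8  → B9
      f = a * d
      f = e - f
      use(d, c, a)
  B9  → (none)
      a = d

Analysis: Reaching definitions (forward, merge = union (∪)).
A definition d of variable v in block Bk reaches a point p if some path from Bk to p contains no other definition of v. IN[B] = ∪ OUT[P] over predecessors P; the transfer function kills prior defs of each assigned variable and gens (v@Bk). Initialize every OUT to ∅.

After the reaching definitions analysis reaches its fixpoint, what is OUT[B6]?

Per-block solution:
  B0:   IN={e@B1}   OUT={e@B1}
  B1:   IN={e@B1}   OUT={e@B1}
  B2:   IN={e@B1}   OUT={c@B2, e@B2, f@B2}
  B3:   IN={c@B2, e@B2, f@B2}   OUT={c@B2, e@B2, f@B2}
  B4:   IN={c@B2, e@B2, f@B2}   OUT={a@B4, c@B4, e@B4, f@B2}
  B5:   IN={a@B4, c@B4, e@B4, f@B2}   OUT={a@B4, c@B5, e@B4, f@B5}
  B6:   IN={a@B4, c@B5, e@B1, e@B4, f@B5}   OUT={a@B6, c@B5, d@B6, e@B1, e@B4, f@B5}
  B7:   IN={a@B6, c@B2, c@B5, d@B6, e@B1, e@B2, e@B4, f@B2, f@B5}   OUT={a@B6, c@B2, c@B5, d@B6, e@B1, e@B2, e@B4, f@B2, f@B5}
  B8:   IN={a@B6, c@B2, c@B5, d@B6, e@B1, e@B2, e@B4, f@B2, f@B5}   OUT={a@B6, c@B2, c@B5, d@B6, e@B1, e@B2, e@B4, f@B8}
  B9:   IN={a@B6, c@B2, c@B5, d@B6, e@B1, e@B2, e@B4, f@B8}   OUT={a@B9, c@B2, c@B5, d@B6, e@B1, e@B2, e@B4, f@B8}

Merge at B6: IN[B6] = OUT[B0] ⊔ OUT[B5] = {a@B4, c@B5, e@B1, e@B4, f@B5}
Applying B6's transfer function to that IN value gives OUT[B6] (row B6 above).

Answer: {a@B6, c@B5, d@B6, e@B1, e@B4, f@B5}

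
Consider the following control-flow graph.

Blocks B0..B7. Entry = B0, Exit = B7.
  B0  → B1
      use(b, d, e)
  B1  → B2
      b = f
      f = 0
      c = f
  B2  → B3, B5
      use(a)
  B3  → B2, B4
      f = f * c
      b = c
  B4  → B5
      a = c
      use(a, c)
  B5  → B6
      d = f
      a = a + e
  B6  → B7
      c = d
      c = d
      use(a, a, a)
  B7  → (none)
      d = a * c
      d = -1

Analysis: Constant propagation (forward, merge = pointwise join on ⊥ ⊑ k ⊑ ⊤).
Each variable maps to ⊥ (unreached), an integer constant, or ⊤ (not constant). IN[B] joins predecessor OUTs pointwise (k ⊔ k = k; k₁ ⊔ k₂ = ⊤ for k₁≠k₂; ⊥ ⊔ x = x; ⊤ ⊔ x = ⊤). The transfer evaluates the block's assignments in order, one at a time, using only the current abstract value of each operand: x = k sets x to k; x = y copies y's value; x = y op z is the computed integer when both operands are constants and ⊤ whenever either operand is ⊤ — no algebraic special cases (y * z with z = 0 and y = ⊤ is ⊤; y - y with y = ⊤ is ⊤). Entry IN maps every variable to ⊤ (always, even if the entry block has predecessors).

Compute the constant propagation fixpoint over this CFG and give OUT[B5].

Per-block solution:
  B0:   IN=(all ⊤)   OUT=(all ⊤)
  B1:   IN=(all ⊤)   OUT={c:0, f:0; rest ⊤}
  B2:   IN={c:0, f:0; rest ⊤}   OUT={c:0, f:0; rest ⊤}
  B3:   IN={c:0, f:0; rest ⊤}   OUT={b:0, c:0, f:0; rest ⊤}
  B4:   IN={b:0, c:0, f:0; rest ⊤}   OUT={a:0, b:0, c:0, f:0; rest ⊤}
  B5:   IN={c:0, f:0; rest ⊤}   OUT={c:0, d:0, f:0; rest ⊤}
  B6:   IN={c:0, d:0, f:0; rest ⊤}   OUT={c:0, d:0, f:0; rest ⊤}
  B7:   IN={c:0, d:0, f:0; rest ⊤}   OUT={c:0, d:-1, f:0; rest ⊤}

Merge at B5: IN[B5] = OUT[B2] ⊔ OUT[B4] = {a: ⊤, b: ⊤, c: 0, d: ⊤, e: ⊤, f: 0}
Applying B5's transfer function to that IN value gives OUT[B5] (row B5 above).

Answer: {a: ⊤, b: ⊤, c: 0, d: 0, e: ⊤, f: 0}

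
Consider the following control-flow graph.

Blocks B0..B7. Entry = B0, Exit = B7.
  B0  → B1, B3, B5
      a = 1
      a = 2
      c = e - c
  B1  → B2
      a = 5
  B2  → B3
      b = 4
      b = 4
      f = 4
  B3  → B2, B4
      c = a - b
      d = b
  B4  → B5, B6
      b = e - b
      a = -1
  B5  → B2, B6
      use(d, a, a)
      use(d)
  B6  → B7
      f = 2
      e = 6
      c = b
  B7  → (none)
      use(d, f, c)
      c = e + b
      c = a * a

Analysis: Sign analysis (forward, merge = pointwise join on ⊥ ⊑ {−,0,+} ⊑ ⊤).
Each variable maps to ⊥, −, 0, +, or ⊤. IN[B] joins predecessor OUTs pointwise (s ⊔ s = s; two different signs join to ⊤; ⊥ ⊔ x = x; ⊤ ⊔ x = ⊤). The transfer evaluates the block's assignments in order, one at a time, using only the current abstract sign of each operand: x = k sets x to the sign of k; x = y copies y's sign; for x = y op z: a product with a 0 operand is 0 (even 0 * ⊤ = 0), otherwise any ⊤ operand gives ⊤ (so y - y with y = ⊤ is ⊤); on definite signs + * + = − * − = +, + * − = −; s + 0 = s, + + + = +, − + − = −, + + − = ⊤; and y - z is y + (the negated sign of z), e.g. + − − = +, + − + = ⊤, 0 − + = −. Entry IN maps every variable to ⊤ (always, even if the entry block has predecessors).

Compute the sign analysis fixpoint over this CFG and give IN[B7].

Fixpoint table:
  B0:  IN=(all ⊤)  OUT={a:+; rest ⊤}
  B1:  IN={a:+; rest ⊤}  OUT={a:+; rest ⊤}
  B2:  IN=(all ⊤)  OUT={b:+, f:+; rest ⊤}
  B3:  IN=(all ⊤)  OUT=(all ⊤)
  B4:  IN=(all ⊤)  OUT={a:-; rest ⊤}
  B5:  IN=(all ⊤)  OUT=(all ⊤)
  B6:  IN=(all ⊤)  OUT={e:+, f:+; rest ⊤}
  B7:  IN={e:+, f:+; rest ⊤}  OUT={e:+, f:+; rest ⊤}

Merge at B7: IN[B7] = OUT[B6] = {a: ⊤, b: ⊤, c: ⊤, d: ⊤, e: +, f: +}

Answer: {a: ⊤, b: ⊤, c: ⊤, d: ⊤, e: +, f: +}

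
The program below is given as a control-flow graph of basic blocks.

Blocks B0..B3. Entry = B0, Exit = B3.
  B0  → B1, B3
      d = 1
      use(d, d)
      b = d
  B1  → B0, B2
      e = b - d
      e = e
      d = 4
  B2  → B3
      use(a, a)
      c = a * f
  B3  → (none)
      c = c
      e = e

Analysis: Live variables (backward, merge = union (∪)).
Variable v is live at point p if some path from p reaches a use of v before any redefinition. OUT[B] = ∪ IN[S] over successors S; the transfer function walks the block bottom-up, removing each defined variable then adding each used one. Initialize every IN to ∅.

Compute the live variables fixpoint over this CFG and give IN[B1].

Answer: {a, b, c, d, f}

Working:
Converged values:
  B0:  IN={a, c, e, f}  OUT={a, b, c, d, e, f}
  B1:  IN={a, b, c, d, f}  OUT={a, c, e, f}
  B2:  IN={a, e, f}  OUT={c, e}
  B3:  IN={c, e}  OUT={}

Merge at B1: OUT[B1] = IN[B0] ⊔ IN[B2] = {a, c, e, f}
Applying B1's transfer function to that OUT value gives IN[B1] (row B1 above).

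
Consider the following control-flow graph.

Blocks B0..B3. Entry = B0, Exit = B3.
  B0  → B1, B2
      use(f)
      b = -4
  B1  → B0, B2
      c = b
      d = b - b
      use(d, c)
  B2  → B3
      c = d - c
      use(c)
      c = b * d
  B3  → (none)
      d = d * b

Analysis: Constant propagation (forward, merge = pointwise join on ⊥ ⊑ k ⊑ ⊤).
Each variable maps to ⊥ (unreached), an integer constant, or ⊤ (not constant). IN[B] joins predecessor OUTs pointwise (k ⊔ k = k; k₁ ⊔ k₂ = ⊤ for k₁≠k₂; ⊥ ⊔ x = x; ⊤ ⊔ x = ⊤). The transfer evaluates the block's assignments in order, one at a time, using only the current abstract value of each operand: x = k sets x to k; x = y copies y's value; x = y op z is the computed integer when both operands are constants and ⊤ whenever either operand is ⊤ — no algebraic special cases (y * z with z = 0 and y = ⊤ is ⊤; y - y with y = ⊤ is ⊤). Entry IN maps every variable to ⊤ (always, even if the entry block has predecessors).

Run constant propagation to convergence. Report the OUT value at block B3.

Answer: {a: ⊤, b: -4, c: ⊤, d: ⊤, e: ⊤, f: ⊤}

Derivation:
Fixpoint table:
  B0:   IN=(all ⊤)   OUT={b:-4; rest ⊤}
  B1:   IN={b:-4; rest ⊤}   OUT={b:-4, c:-4, d:0; rest ⊤}
  B2:   IN={b:-4; rest ⊤}   OUT={b:-4; rest ⊤}
  B3:   IN={b:-4; rest ⊤}   OUT={b:-4; rest ⊤}

Merge at B3: IN[B3] = OUT[B2] = {a: ⊤, b: -4, c: ⊤, d: ⊤, e: ⊤, f: ⊤}
Applying B3's transfer function to that IN value gives OUT[B3] (row B3 above).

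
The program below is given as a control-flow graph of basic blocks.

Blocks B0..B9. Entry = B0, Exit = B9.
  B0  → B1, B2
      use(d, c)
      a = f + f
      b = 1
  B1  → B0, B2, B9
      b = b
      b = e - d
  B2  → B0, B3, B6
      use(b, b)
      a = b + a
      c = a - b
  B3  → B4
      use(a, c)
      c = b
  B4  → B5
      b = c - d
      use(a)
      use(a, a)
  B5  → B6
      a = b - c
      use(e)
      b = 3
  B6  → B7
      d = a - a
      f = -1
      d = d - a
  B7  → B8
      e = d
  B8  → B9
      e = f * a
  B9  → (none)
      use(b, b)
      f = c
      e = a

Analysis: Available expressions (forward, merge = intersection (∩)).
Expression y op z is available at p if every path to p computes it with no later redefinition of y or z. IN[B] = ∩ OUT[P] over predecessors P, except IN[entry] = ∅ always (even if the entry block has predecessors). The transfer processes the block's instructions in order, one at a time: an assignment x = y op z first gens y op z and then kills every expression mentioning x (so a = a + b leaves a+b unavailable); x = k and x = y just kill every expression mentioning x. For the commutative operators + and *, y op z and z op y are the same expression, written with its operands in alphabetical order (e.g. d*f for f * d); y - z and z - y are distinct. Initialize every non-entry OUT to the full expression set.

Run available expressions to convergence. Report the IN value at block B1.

Answer: {f+f}

Trace:
Fixpoint table:
  B0: | IN={} | OUT={f+f}
  B1: | IN={f+f} | OUT={e-d, f+f}
  B2: | IN={f+f} | OUT={a-b, f+f}
  B3: | IN={a-b, f+f} | OUT={a-b, f+f}
  B4: | IN={a-b, f+f} | OUT={c-d, f+f}
  B5: | IN={c-d, f+f} | OUT={c-d, f+f}
  B6: | IN={f+f} | OUT={a-a}
  B7: | IN={a-a} | OUT={a-a}
  B8: | IN={a-a} | OUT={a*f, a-a}
  B9: | IN={} | OUT={}

Merge at B1: IN[B1] = OUT[B0] = {f+f}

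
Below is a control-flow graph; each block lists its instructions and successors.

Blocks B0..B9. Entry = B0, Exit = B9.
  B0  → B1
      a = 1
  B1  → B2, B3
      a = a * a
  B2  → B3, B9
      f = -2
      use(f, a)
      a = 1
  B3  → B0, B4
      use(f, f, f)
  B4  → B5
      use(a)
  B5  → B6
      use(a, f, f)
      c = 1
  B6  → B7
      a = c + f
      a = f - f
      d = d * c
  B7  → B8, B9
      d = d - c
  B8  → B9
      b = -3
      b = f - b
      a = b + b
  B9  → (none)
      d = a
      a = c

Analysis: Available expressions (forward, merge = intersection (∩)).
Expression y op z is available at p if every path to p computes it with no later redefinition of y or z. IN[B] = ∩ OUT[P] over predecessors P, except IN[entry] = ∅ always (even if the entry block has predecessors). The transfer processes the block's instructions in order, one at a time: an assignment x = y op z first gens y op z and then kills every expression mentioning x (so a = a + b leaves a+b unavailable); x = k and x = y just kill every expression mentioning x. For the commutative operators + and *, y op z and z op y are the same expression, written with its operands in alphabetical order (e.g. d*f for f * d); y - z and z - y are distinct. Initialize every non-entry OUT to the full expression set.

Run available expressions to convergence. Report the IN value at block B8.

Answer: {c+f, f-f}

Derivation:
Converged values:
  B0:  IN={}  OUT={}
  B1:  IN={}  OUT={}
  B2:  IN={}  OUT={}
  B3:  IN={}  OUT={}
  B4:  IN={}  OUT={}
  B5:  IN={}  OUT={}
  B6:  IN={}  OUT={c+f, f-f}
  B7:  IN={c+f, f-f}  OUT={c+f, f-f}
  B8:  IN={c+f, f-f}  OUT={b+b, c+f, f-f}
  B9:  IN={}  OUT={}

Merge at B8: IN[B8] = OUT[B7] = {c+f, f-f}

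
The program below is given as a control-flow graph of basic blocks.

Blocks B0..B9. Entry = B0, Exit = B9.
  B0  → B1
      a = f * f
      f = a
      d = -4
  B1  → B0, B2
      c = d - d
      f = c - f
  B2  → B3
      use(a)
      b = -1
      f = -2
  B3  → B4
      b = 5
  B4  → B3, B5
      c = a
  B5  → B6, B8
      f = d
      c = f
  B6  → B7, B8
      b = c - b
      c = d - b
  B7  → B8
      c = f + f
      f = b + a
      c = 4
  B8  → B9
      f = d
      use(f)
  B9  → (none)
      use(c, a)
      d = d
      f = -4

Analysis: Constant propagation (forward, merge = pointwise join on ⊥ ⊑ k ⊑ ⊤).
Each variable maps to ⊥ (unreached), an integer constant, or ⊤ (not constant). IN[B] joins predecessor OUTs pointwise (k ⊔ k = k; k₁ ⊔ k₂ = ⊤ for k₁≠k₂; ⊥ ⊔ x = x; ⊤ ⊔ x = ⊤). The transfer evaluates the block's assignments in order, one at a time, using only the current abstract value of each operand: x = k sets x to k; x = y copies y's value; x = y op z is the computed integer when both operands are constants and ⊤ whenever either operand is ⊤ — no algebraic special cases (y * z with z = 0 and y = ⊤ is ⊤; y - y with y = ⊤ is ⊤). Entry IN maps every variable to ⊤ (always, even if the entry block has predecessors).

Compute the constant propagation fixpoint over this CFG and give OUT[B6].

Per-block solution:
  B0: | IN=(all ⊤) | OUT={d:-4; rest ⊤}
  B1: | IN={d:-4; rest ⊤} | OUT={c:0, d:-4; rest ⊤}
  B2: | IN={c:0, d:-4; rest ⊤} | OUT={b:-1, c:0, d:-4, f:-2; rest ⊤}
  B3: | IN={d:-4, f:-2; rest ⊤} | OUT={b:5, d:-4, f:-2; rest ⊤}
  B4: | IN={b:5, d:-4, f:-2; rest ⊤} | OUT={b:5, d:-4, f:-2; rest ⊤}
  B5: | IN={b:5, d:-4, f:-2; rest ⊤} | OUT={b:5, c:-4, d:-4, f:-4; rest ⊤}
  B6: | IN={b:5, c:-4, d:-4, f:-4; rest ⊤} | OUT={b:-9, c:5, d:-4, f:-4; rest ⊤}
  B7: | IN={b:-9, c:5, d:-4, f:-4; rest ⊤} | OUT={b:-9, c:4, d:-4; rest ⊤}
  B8: | IN={d:-4; rest ⊤} | OUT={d:-4, f:-4; rest ⊤}
  B9: | IN={d:-4, f:-4; rest ⊤} | OUT={d:-4, f:-4; rest ⊤}

Merge at B6: IN[B6] = OUT[B5] = {a: ⊤, b: 5, c: -4, d: -4, e: ⊤, f: -4}
Applying B6's transfer function to that IN value gives OUT[B6] (row B6 above).

Answer: {a: ⊤, b: -9, c: 5, d: -4, e: ⊤, f: -4}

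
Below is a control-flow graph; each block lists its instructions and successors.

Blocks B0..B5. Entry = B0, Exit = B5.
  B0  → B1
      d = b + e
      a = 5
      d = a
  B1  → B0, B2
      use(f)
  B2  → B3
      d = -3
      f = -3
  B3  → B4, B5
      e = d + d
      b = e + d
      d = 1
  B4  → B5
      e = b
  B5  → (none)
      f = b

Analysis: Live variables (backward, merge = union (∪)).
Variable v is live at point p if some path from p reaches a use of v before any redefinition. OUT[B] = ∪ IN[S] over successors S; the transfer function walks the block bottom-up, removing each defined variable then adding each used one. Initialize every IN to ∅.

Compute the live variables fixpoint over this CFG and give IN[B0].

Answer: {b, e, f}

Derivation:
Fixpoint table:
  B0: | IN={b, e, f} | OUT={b, e, f}
  B1: | IN={b, e, f} | OUT={b, e, f}
  B2: | IN={} | OUT={d}
  B3: | IN={d} | OUT={b}
  B4: | IN={b} | OUT={b}
  B5: | IN={b} | OUT={}

Merge at B0: OUT[B0] = IN[B1] = {b, e, f}
Applying B0's transfer function to that OUT value gives IN[B0] (row B0 above).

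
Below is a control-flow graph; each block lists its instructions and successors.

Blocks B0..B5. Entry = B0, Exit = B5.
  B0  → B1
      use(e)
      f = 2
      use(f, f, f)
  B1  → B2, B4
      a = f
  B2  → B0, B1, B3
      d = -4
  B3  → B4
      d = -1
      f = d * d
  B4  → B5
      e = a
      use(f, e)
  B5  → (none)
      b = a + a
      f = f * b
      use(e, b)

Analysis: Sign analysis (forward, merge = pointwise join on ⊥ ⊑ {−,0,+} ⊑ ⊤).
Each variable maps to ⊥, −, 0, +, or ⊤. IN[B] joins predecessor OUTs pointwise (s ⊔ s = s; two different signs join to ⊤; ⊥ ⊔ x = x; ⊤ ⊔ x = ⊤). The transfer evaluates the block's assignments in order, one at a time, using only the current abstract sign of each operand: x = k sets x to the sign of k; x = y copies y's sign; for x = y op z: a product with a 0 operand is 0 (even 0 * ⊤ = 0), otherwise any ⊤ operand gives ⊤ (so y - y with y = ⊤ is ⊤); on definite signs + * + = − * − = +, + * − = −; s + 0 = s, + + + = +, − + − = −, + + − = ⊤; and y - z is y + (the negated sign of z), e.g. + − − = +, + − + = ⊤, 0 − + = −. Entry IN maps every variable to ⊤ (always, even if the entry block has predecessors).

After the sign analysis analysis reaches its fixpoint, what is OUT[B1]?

Answer: {a: +, b: ⊤, c: ⊤, d: ⊤, e: ⊤, f: +}

Derivation:
Fixpoint table:
  B0:  IN=(all ⊤)  OUT={f:+; rest ⊤}
  B1:  IN={f:+; rest ⊤}  OUT={a:+, f:+; rest ⊤}
  B2:  IN={a:+, f:+; rest ⊤}  OUT={a:+, d:-, f:+; rest ⊤}
  B3:  IN={a:+, d:-, f:+; rest ⊤}  OUT={a:+, d:-, f:+; rest ⊤}
  B4:  IN={a:+, f:+; rest ⊤}  OUT={a:+, e:+, f:+; rest ⊤}
  B5:  IN={a:+, e:+, f:+; rest ⊤}  OUT={a:+, b:+, e:+, f:+; rest ⊤}

Merge at B1: IN[B1] = OUT[B0] ⊔ OUT[B2] = {a: ⊤, b: ⊤, c: ⊤, d: ⊤, e: ⊤, f: +}
Applying B1's transfer function to that IN value gives OUT[B1] (row B1 above).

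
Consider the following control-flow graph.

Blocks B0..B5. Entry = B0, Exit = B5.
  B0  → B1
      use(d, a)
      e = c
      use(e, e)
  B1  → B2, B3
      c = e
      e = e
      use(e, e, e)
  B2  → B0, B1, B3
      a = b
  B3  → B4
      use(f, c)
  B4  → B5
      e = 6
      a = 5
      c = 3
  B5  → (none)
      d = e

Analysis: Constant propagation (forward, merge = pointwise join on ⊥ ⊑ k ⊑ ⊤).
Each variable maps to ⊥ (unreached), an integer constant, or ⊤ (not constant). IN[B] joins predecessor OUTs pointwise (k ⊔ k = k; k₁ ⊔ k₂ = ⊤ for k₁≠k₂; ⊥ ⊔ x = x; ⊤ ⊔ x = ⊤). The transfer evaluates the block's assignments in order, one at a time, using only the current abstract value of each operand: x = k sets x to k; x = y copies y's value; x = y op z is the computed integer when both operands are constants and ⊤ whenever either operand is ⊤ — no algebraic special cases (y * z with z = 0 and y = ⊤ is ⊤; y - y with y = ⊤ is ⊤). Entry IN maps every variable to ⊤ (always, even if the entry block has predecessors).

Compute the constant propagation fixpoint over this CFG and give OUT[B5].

Answer: {a: 5, b: ⊤, c: 3, d: 6, e: 6, f: ⊤}

Trace:
Converged values:
  B0: | IN=(all ⊤) | OUT=(all ⊤)
  B1: | IN=(all ⊤) | OUT=(all ⊤)
  B2: | IN=(all ⊤) | OUT=(all ⊤)
  B3: | IN=(all ⊤) | OUT=(all ⊤)
  B4: | IN=(all ⊤) | OUT={a:5, c:3, e:6; rest ⊤}
  B5: | IN={a:5, c:3, e:6; rest ⊤} | OUT={a:5, c:3, d:6, e:6; rest ⊤}

Merge at B5: IN[B5] = OUT[B4] = {a: 5, b: ⊤, c: 3, d: ⊤, e: 6, f: ⊤}
Applying B5's transfer function to that IN value gives OUT[B5] (row B5 above).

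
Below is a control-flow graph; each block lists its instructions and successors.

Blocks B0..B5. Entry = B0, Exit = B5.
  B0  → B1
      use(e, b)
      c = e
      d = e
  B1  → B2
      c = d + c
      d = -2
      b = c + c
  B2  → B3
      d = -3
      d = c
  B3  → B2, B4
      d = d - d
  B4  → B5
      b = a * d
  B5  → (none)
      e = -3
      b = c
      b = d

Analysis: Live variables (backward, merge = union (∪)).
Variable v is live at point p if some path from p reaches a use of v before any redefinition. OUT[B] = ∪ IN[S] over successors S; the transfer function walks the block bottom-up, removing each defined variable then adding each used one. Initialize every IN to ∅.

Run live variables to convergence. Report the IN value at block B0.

Fixpoint table:
  B0:  IN={a, b, e}  OUT={a, c, d}
  B1:  IN={a, c, d}  OUT={a, c}
  B2:  IN={a, c}  OUT={a, c, d}
  B3:  IN={a, c, d}  OUT={a, c, d}
  B4:  IN={a, c, d}  OUT={c, d}
  B5:  IN={c, d}  OUT={}

Merge at B0: OUT[B0] = IN[B1] = {a, c, d}
Applying B0's transfer function to that OUT value gives IN[B0] (row B0 above).

Answer: {a, b, e}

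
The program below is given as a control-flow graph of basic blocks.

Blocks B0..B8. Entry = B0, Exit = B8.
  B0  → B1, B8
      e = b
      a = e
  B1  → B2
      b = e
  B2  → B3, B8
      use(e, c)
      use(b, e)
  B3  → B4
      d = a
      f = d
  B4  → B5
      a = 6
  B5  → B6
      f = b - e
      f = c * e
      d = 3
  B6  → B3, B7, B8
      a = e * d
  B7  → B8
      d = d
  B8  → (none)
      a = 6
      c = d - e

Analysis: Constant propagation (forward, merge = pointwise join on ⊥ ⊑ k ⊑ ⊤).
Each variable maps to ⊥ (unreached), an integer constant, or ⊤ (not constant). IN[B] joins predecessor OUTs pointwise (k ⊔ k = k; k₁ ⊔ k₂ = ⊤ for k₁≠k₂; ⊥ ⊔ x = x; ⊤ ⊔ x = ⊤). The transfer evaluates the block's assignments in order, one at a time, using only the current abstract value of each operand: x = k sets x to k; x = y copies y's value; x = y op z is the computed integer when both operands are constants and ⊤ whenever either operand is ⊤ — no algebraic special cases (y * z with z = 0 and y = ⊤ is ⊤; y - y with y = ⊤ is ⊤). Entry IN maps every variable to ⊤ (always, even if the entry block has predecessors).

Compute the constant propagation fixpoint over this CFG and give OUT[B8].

Converged values:
  B0:  IN=(all ⊤)  OUT=(all ⊤)
  B1:  IN=(all ⊤)  OUT=(all ⊤)
  B2:  IN=(all ⊤)  OUT=(all ⊤)
  B3:  IN=(all ⊤)  OUT=(all ⊤)
  B4:  IN=(all ⊤)  OUT={a:6; rest ⊤}
  B5:  IN={a:6; rest ⊤}  OUT={a:6, d:3; rest ⊤}
  B6:  IN={a:6, d:3; rest ⊤}  OUT={d:3; rest ⊤}
  B7:  IN={d:3; rest ⊤}  OUT={d:3; rest ⊤}
  B8:  IN=(all ⊤)  OUT={a:6; rest ⊤}

Merge at B8: IN[B8] = OUT[B0] ⊔ OUT[B2] ⊔ OUT[B6] ⊔ OUT[B7] = {a: ⊤, b: ⊤, c: ⊤, d: ⊤, e: ⊤, f: ⊤}
Applying B8's transfer function to that IN value gives OUT[B8] (row B8 above).

Answer: {a: 6, b: ⊤, c: ⊤, d: ⊤, e: ⊤, f: ⊤}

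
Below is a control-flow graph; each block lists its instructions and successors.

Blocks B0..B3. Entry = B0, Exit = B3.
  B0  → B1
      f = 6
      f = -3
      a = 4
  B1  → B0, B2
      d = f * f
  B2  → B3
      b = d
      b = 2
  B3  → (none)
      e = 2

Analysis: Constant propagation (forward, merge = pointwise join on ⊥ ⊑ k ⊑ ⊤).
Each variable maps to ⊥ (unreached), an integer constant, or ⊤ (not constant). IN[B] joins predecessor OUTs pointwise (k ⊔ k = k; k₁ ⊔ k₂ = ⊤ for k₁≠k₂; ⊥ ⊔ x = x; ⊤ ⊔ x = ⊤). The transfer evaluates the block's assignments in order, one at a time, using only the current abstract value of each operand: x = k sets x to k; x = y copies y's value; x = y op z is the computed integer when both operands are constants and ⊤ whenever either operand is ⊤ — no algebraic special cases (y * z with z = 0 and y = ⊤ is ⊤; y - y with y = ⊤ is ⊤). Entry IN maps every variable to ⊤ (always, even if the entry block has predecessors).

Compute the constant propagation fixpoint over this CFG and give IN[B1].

Answer: {a: 4, b: ⊤, c: ⊤, d: ⊤, e: ⊤, f: -3}

Derivation:
Per-block solution:
  B0: | IN=(all ⊤) | OUT={a:4, f:-3; rest ⊤}
  B1: | IN={a:4, f:-3; rest ⊤} | OUT={a:4, d:9, f:-3; rest ⊤}
  B2: | IN={a:4, d:9, f:-3; rest ⊤} | OUT={a:4, b:2, d:9, f:-3; rest ⊤}
  B3: | IN={a:4, b:2, d:9, f:-3; rest ⊤} | OUT={a:4, b:2, d:9, e:2, f:-3; rest ⊤}

Merge at B1: IN[B1] = OUT[B0] = {a: 4, b: ⊤, c: ⊤, d: ⊤, e: ⊤, f: -3}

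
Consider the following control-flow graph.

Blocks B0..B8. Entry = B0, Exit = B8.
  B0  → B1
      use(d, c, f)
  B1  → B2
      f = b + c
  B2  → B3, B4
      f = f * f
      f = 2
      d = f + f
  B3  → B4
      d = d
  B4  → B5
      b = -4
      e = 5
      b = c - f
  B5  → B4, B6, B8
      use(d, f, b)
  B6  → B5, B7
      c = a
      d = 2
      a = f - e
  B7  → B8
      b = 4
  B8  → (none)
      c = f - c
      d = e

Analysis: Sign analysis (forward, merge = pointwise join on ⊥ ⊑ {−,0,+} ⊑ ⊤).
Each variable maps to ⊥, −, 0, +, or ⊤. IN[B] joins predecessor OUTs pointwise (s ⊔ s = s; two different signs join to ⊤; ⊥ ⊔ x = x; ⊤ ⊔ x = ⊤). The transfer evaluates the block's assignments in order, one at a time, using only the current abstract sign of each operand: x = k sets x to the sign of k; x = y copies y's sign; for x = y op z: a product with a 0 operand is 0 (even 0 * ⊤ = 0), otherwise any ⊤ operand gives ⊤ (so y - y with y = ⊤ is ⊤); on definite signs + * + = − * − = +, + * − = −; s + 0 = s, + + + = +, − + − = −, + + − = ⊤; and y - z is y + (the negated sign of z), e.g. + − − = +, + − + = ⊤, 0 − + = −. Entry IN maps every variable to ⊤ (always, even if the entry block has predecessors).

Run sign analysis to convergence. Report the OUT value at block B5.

Fixpoint table:
  B0:  IN=(all ⊤)  OUT=(all ⊤)
  B1:  IN=(all ⊤)  OUT=(all ⊤)
  B2:  IN=(all ⊤)  OUT={d:+, f:+; rest ⊤}
  B3:  IN={d:+, f:+; rest ⊤}  OUT={d:+, f:+; rest ⊤}
  B4:  IN={d:+, f:+; rest ⊤}  OUT={d:+, e:+, f:+; rest ⊤}
  B5:  IN={d:+, e:+, f:+; rest ⊤}  OUT={d:+, e:+, f:+; rest ⊤}
  B6:  IN={d:+, e:+, f:+; rest ⊤}  OUT={d:+, e:+, f:+; rest ⊤}
  B7:  IN={d:+, e:+, f:+; rest ⊤}  OUT={b:+, d:+, e:+, f:+; rest ⊤}
  B8:  IN={d:+, e:+, f:+; rest ⊤}  OUT={d:+, e:+, f:+; rest ⊤}

Merge at B5: IN[B5] = OUT[B4] ⊔ OUT[B6] = {a: ⊤, b: ⊤, c: ⊤, d: +, e: +, f: +}
Applying B5's transfer function to that IN value gives OUT[B5] (row B5 above).

Answer: {a: ⊤, b: ⊤, c: ⊤, d: +, e: +, f: +}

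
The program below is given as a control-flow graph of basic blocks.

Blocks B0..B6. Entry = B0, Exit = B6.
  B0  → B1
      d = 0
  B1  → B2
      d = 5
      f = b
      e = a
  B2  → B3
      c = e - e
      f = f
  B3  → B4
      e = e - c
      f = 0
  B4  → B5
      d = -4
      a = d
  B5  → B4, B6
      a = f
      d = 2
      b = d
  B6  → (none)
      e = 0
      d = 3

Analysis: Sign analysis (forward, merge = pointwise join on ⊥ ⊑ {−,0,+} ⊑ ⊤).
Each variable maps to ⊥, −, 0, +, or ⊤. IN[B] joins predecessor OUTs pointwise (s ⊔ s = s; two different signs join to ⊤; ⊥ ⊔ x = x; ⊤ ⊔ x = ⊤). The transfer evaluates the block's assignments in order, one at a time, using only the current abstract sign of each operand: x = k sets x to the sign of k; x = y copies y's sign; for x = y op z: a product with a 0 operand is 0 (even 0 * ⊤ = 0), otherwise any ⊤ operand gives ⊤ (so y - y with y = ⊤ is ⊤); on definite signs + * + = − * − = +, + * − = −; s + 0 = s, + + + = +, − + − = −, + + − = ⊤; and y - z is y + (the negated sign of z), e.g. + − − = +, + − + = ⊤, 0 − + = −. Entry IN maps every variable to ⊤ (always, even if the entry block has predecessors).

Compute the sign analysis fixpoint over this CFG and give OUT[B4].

Per-block solution:
  B0:  IN=(all ⊤)  OUT={d:0; rest ⊤}
  B1:  IN={d:0; rest ⊤}  OUT={d:+; rest ⊤}
  B2:  IN={d:+; rest ⊤}  OUT={d:+; rest ⊤}
  B3:  IN={d:+; rest ⊤}  OUT={d:+, f:0; rest ⊤}
  B4:  IN={d:+, f:0; rest ⊤}  OUT={a:-, d:-, f:0; rest ⊤}
  B5:  IN={a:-, d:-, f:0; rest ⊤}  OUT={a:0, b:+, d:+, f:0; rest ⊤}
  B6:  IN={a:0, b:+, d:+, f:0; rest ⊤}  OUT={a:0, b:+, d:+, e:0, f:0; rest ⊤}

Merge at B4: IN[B4] = OUT[B3] ⊔ OUT[B5] = {a: ⊤, b: ⊤, c: ⊤, d: +, e: ⊤, f: 0}
Applying B4's transfer function to that IN value gives OUT[B4] (row B4 above).

Answer: {a: -, b: ⊤, c: ⊤, d: -, e: ⊤, f: 0}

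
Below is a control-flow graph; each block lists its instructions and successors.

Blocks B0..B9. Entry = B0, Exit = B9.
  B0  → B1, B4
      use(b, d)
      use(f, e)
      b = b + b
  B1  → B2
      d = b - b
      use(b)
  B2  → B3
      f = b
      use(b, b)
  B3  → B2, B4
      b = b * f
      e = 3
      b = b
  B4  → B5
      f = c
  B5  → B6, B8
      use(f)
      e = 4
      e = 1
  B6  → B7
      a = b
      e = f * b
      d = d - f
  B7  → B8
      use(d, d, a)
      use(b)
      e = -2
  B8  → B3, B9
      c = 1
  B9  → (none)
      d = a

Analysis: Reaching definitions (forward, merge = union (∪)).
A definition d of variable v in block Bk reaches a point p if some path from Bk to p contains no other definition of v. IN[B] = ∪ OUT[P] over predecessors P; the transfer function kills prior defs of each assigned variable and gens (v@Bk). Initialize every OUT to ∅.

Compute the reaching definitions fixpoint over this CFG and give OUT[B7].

Fixpoint table:
  B0: | IN={} | OUT={b@B0}
  B1: | IN={b@B0} | OUT={b@B0, d@B1}
  B2: | IN={a@B6, b@B0, b@B3, c@B8, d@B1, d@B6, e@B3, f@B2, f@B4} | OUT={a@B6, b@B0, b@B3, c@B8, d@B1, d@B6, e@B3, f@B2}
  B3: | IN={a@B6, b@B0, b@B3, c@B8, d@B1, d@B6, e@B3, e@B5, e@B7, f@B2, f@B4} | OUT={a@B6, b@B3, c@B8, d@B1, d@B6, e@B3, f@B2, f@B4}
  B4: | IN={a@B6, b@B0, b@B3, c@B8, d@B1, d@B6, e@B3, f@B2, f@B4} | OUT={a@B6, b@B0, b@B3, c@B8, d@B1, d@B6, e@B3, f@B4}
  B5: | IN={a@B6, b@B0, b@B3, c@B8, d@B1, d@B6, e@B3, f@B4} | OUT={a@B6, b@B0, b@B3, c@B8, d@B1, d@B6, e@B5, f@B4}
  B6: | IN={a@B6, b@B0, b@B3, c@B8, d@B1, d@B6, e@B5, f@B4} | OUT={a@B6, b@B0, b@B3, c@B8, d@B6, e@B6, f@B4}
  B7: | IN={a@B6, b@B0, b@B3, c@B8, d@B6, e@B6, f@B4} | OUT={a@B6, b@B0, b@B3, c@B8, d@B6, e@B7, f@B4}
  B8: | IN={a@B6, b@B0, b@B3, c@B8, d@B1, d@B6, e@B5, e@B7, f@B4} | OUT={a@B6, b@B0, b@B3, c@B8, d@B1, d@B6, e@B5, e@B7, f@B4}
  B9: | IN={a@B6, b@B0, b@B3, c@B8, d@B1, d@B6, e@B5, e@B7, f@B4} | OUT={a@B6, b@B0, b@B3, c@B8, d@B9, e@B5, e@B7, f@B4}

Merge at B7: IN[B7] = OUT[B6] = {a@B6, b@B0, b@B3, c@B8, d@B6, e@B6, f@B4}
Applying B7's transfer function to that IN value gives OUT[B7] (row B7 above).

Answer: {a@B6, b@B0, b@B3, c@B8, d@B6, e@B7, f@B4}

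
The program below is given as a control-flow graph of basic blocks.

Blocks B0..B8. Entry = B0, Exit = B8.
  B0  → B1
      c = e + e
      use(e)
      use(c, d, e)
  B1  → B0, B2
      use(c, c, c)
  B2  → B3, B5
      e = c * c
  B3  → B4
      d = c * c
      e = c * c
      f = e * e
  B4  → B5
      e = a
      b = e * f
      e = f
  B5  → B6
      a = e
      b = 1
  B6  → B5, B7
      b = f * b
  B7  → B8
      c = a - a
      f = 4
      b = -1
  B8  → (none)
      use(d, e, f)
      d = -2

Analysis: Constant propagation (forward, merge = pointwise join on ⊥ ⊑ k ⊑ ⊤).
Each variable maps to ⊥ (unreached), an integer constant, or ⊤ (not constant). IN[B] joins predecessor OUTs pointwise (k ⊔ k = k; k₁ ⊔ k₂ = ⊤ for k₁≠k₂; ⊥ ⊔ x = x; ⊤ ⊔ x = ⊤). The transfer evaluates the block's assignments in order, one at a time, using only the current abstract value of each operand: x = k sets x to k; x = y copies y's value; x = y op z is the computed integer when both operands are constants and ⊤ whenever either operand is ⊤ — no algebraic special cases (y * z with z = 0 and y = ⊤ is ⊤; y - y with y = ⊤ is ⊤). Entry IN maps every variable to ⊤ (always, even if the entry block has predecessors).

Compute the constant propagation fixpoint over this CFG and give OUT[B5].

Answer: {a: ⊤, b: 1, c: ⊤, d: ⊤, e: ⊤, f: ⊤}

Derivation:
Per-block solution:
  B0:   IN=(all ⊤)   OUT=(all ⊤)
  B1:   IN=(all ⊤)   OUT=(all ⊤)
  B2:   IN=(all ⊤)   OUT=(all ⊤)
  B3:   IN=(all ⊤)   OUT=(all ⊤)
  B4:   IN=(all ⊤)   OUT=(all ⊤)
  B5:   IN=(all ⊤)   OUT={b:1; rest ⊤}
  B6:   IN={b:1; rest ⊤}   OUT=(all ⊤)
  B7:   IN=(all ⊤)   OUT={b:-1, f:4; rest ⊤}
  B8:   IN={b:-1, f:4; rest ⊤}   OUT={b:-1, d:-2, f:4; rest ⊤}

Merge at B5: IN[B5] = OUT[B2] ⊔ OUT[B4] ⊔ OUT[B6] = {a: ⊤, b: ⊤, c: ⊤, d: ⊤, e: ⊤, f: ⊤}
Applying B5's transfer function to that IN value gives OUT[B5] (row B5 above).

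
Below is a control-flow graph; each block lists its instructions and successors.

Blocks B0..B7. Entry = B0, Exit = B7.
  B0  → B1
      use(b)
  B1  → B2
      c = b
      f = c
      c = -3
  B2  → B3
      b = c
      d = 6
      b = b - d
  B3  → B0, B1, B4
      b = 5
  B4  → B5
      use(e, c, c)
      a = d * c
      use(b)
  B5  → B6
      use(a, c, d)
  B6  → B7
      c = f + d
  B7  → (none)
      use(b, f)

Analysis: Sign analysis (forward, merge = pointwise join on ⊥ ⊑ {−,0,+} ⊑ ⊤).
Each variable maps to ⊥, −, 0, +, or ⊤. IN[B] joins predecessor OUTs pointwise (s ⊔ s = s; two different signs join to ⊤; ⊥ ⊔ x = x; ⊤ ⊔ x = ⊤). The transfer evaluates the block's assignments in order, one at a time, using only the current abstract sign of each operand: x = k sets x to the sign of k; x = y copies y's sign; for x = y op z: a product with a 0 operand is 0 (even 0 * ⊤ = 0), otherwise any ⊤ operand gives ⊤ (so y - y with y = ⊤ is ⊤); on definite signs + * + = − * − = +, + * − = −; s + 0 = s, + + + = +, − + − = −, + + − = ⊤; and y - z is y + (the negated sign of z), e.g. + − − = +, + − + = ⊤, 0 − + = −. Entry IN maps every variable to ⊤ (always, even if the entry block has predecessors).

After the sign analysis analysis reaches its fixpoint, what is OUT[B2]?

Fixpoint table:
  B0:   IN=(all ⊤)   OUT=(all ⊤)
  B1:   IN=(all ⊤)   OUT={c:-; rest ⊤}
  B2:   IN={c:-; rest ⊤}   OUT={b:-, c:-, d:+; rest ⊤}
  B3:   IN={b:-, c:-, d:+; rest ⊤}   OUT={b:+, c:-, d:+; rest ⊤}
  B4:   IN={b:+, c:-, d:+; rest ⊤}   OUT={a:-, b:+, c:-, d:+; rest ⊤}
  B5:   IN={a:-, b:+, c:-, d:+; rest ⊤}   OUT={a:-, b:+, c:-, d:+; rest ⊤}
  B6:   IN={a:-, b:+, c:-, d:+; rest ⊤}   OUT={a:-, b:+, d:+; rest ⊤}
  B7:   IN={a:-, b:+, d:+; rest ⊤}   OUT={a:-, b:+, d:+; rest ⊤}

Merge at B2: IN[B2] = OUT[B1] = {a: ⊤, b: ⊤, c: -, d: ⊤, e: ⊤, f: ⊤}
Applying B2's transfer function to that IN value gives OUT[B2] (row B2 above).

Answer: {a: ⊤, b: -, c: -, d: +, e: ⊤, f: ⊤}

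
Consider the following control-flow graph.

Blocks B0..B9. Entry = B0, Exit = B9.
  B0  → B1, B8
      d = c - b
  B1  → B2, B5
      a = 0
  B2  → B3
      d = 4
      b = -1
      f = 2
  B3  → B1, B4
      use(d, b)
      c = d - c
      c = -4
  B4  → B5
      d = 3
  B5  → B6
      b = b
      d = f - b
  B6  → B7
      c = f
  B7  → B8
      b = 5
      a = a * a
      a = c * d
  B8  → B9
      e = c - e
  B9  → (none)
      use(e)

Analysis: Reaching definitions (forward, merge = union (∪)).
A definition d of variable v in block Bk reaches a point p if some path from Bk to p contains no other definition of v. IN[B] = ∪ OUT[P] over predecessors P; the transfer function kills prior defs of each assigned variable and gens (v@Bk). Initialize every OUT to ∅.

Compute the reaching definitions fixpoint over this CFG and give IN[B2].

Fixpoint table:
  B0:  IN={}  OUT={d@B0}
  B1:  IN={a@B1, b@B2, c@B3, d@B0, d@B2, f@B2}  OUT={a@B1, b@B2, c@B3, d@B0, d@B2, f@B2}
  B2:  IN={a@B1, b@B2, c@B3, d@B0, d@B2, f@B2}  OUT={a@B1, b@B2, c@B3, d@B2, f@B2}
  B3:  IN={a@B1, b@B2, c@B3, d@B2, f@B2}  OUT={a@B1, b@B2, c@B3, d@B2, f@B2}
  B4:  IN={a@B1, b@B2, c@B3, d@B2, f@B2}  OUT={a@B1, b@B2, c@B3, d@B4, f@B2}
  B5:  IN={a@B1, b@B2, c@B3, d@B0, d@B2, d@B4, f@B2}  OUT={a@B1, b@B5, c@B3, d@B5, f@B2}
  B6:  IN={a@B1, b@B5, c@B3, d@B5, f@B2}  OUT={a@B1, b@B5, c@B6, d@B5, f@B2}
  B7:  IN={a@B1, b@B5, c@B6, d@B5, f@B2}  OUT={a@B7, b@B7, c@B6, d@B5, f@B2}
  B8:  IN={a@B7, b@B7, c@B6, d@B0, d@B5, f@B2}  OUT={a@B7, b@B7, c@B6, d@B0, d@B5, e@B8, f@B2}
  B9:  IN={a@B7, b@B7, c@B6, d@B0, d@B5, e@B8, f@B2}  OUT={a@B7, b@B7, c@B6, d@B0, d@B5, e@B8, f@B2}

Merge at B2: IN[B2] = OUT[B1] = {a@B1, b@B2, c@B3, d@B0, d@B2, f@B2}

Answer: {a@B1, b@B2, c@B3, d@B0, d@B2, f@B2}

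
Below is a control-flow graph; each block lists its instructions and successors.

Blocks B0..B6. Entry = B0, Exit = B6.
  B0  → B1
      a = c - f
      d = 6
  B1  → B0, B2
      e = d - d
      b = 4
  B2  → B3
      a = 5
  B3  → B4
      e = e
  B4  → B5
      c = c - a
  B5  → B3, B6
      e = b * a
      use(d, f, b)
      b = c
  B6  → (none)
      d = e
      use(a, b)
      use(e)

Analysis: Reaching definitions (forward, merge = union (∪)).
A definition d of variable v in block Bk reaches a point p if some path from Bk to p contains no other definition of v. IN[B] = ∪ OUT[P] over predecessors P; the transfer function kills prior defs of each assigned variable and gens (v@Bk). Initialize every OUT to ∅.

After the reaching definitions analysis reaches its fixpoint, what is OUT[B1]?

Fixpoint table:
  B0: | IN={a@B0, b@B1, d@B0, e@B1} | OUT={a@B0, b@B1, d@B0, e@B1}
  B1: | IN={a@B0, b@B1, d@B0, e@B1} | OUT={a@B0, b@B1, d@B0, e@B1}
  B2: | IN={a@B0, b@B1, d@B0, e@B1} | OUT={a@B2, b@B1, d@B0, e@B1}
  B3: | IN={a@B2, b@B1, b@B5, c@B4, d@B0, e@B1, e@B5} | OUT={a@B2, b@B1, b@B5, c@B4, d@B0, e@B3}
  B4: | IN={a@B2, b@B1, b@B5, c@B4, d@B0, e@B3} | OUT={a@B2, b@B1, b@B5, c@B4, d@B0, e@B3}
  B5: | IN={a@B2, b@B1, b@B5, c@B4, d@B0, e@B3} | OUT={a@B2, b@B5, c@B4, d@B0, e@B5}
  B6: | IN={a@B2, b@B5, c@B4, d@B0, e@B5} | OUT={a@B2, b@B5, c@B4, d@B6, e@B5}

Merge at B1: IN[B1] = OUT[B0] = {a@B0, b@B1, d@B0, e@B1}
Applying B1's transfer function to that IN value gives OUT[B1] (row B1 above).

Answer: {a@B0, b@B1, d@B0, e@B1}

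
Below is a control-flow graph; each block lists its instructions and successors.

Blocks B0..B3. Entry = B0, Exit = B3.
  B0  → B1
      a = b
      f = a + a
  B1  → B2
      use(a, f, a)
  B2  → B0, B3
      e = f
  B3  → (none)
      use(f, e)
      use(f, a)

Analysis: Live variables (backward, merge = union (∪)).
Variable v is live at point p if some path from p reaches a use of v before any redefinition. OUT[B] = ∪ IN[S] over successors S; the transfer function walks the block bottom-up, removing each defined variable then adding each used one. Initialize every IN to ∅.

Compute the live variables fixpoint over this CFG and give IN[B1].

Answer: {a, b, f}

Derivation:
Fixpoint table:
  B0:   IN={b}   OUT={a, b, f}
  B1:   IN={a, b, f}   OUT={a, b, f}
  B2:   IN={a, b, f}   OUT={a, b, e, f}
  B3:   IN={a, e, f}   OUT={}

Merge at B1: OUT[B1] = IN[B2] = {a, b, f}
Applying B1's transfer function to that OUT value gives IN[B1] (row B1 above).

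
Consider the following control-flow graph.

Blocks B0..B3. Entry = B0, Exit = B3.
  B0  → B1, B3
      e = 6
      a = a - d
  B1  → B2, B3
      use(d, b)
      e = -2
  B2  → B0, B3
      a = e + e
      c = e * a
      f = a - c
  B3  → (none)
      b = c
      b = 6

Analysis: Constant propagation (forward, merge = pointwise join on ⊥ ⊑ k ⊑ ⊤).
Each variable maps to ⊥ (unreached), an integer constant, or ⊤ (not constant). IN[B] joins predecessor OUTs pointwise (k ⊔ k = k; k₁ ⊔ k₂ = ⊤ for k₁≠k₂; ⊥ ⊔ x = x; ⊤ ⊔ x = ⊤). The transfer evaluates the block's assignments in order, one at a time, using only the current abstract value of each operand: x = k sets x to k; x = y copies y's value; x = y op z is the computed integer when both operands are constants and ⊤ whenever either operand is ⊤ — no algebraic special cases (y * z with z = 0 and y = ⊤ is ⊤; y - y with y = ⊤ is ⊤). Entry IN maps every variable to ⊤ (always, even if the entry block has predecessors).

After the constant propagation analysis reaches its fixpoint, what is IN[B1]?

Per-block solution:
  B0:  IN=(all ⊤)  OUT={e:6; rest ⊤}
  B1:  IN={e:6; rest ⊤}  OUT={e:-2; rest ⊤}
  B2:  IN={e:-2; rest ⊤}  OUT={a:-4, c:8, e:-2, f:-12; rest ⊤}
  B3:  IN=(all ⊤)  OUT={b:6; rest ⊤}

Merge at B1: IN[B1] = OUT[B0] = {a: ⊤, b: ⊤, c: ⊤, d: ⊤, e: 6, f: ⊤}

Answer: {a: ⊤, b: ⊤, c: ⊤, d: ⊤, e: 6, f: ⊤}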